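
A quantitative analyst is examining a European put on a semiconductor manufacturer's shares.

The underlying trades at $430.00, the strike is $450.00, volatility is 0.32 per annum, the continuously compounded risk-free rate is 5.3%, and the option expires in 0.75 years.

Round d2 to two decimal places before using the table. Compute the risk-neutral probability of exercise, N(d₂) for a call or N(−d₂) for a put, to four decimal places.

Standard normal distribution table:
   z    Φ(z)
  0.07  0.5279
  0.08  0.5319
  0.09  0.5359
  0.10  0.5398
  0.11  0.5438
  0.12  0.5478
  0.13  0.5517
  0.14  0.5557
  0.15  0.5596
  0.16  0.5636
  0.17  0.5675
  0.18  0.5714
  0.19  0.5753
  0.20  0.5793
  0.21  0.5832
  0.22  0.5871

0.5636

T = 0.75;  σ√T = 0.2771
d₁ = [ln(430/450) + (0.053 + ½·0.32²)·0.75] / (σ√T) = (-0.0455 + 0.0781) / 0.2771 = 0.1180 which rounds to 0.12
d₂ = 0.1180 − 0.2771 = -0.1592 which rounds to -0.16
Pr(exercise) under Q = N(−d₂) = N(0.16) = 0.5636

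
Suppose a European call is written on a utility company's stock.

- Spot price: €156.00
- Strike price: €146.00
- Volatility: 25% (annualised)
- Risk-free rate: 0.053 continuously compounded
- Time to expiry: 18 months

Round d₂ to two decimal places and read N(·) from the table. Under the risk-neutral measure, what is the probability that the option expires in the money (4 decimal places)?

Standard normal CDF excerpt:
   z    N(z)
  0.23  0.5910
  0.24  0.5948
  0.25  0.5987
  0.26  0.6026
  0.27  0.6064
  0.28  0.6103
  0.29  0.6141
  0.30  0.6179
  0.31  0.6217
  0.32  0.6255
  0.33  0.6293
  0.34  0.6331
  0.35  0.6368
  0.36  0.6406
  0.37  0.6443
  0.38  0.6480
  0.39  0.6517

σ√T = 0.25 × 1.2247 = 0.3062
d₁ = [ln(156/146) + (0.053 + 0.25²/2)·1.5] / 0.3062 = [0.0662 + 0.1264] / 0.3062 = 0.6291 ≈ 0.63
d₂ = d₁ − σ√T = 0.6291 − 0.3062 = 0.3229 ≈ 0.32
Pr(exercise) under Q = N(d₂) = 0.6255

0.6255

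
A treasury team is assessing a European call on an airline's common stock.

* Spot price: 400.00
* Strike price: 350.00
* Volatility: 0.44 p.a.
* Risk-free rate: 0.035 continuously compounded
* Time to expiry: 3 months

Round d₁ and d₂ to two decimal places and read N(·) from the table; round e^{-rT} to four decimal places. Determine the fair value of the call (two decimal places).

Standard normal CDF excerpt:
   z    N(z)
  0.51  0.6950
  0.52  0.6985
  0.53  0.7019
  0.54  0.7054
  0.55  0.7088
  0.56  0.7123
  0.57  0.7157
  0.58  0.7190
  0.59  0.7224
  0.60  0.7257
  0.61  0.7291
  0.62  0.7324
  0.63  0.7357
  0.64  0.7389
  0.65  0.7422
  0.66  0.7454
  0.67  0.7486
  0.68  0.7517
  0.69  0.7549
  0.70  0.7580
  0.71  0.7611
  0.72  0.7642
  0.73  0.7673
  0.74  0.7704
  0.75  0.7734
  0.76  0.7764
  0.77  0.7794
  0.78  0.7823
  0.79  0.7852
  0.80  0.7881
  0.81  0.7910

σ√T = 0.44·√0.25 = 0.2200
d₁ = [ln(400/350) + (0.035 + ½·0.44²)·0.25] / (σ√T) = (0.1335 + 0.0330) / 0.2200 = 0.7567 → 0.76
d₂ = 0.7567 − 0.2200 = 0.5367 → 0.54
e^(−rT) = e^(−0.035·0.25) = 0.9913
C = 400·N(0.76) − 350·0.9913·N(0.54) = 400·0.7764 − 350·0.9913·0.7054 = 310.5600 − 244.7421 = 65.8179

65.82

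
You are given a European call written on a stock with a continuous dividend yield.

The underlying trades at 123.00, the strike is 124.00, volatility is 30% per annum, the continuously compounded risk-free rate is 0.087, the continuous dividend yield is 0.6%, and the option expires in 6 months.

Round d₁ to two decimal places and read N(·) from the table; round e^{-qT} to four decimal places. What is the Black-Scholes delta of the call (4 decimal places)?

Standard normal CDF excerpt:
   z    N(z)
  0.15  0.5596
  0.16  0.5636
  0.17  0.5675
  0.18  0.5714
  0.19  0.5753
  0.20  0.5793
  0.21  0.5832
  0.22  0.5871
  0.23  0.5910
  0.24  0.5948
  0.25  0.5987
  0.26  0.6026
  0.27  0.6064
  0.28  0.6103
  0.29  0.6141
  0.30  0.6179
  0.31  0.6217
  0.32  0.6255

σ√T = 0.3·√0.5 = 0.2121
d₁ = [ln(123/124) + (0.087 − 0.006 + 0.3²/2)·0.5] / 0.2121 = [-0.0081 + 0.0630] / 0.2121 = 0.2588 → 0.26
N(d₁) = N(0.26) = 0.6026
Δ_call = e^(−qT)·N(d₁) = 0.9970·0.6026 = 0.6008

0.6008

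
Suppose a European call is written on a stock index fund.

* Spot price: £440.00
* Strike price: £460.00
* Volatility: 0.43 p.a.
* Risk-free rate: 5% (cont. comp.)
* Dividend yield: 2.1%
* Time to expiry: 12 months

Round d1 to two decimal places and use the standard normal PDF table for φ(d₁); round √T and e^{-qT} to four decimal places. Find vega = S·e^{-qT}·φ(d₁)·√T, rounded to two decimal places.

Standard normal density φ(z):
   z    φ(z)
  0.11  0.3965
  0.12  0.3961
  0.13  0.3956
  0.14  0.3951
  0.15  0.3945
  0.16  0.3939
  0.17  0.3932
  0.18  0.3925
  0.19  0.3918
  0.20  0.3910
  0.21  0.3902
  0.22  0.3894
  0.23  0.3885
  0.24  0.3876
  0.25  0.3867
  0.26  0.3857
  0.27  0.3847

169.11

σ√T = 0.43 × 1.0000 = 0.4300
d₁ = [ln(440/460) + (0.05 − 0.021 + 0.43²/2)·1] / 0.4300 = [-0.0445 + 0.1214] / 0.4300 = 0.1791 ⇒ 0.18
√T = √1 = 1.0000
φ(d₁) = φ(0.18) = 0.3925
e^(−qT) = e^(−0.021·1) = 0.9792
vega = S·e^(−qT)·φ(d₁)·√T = 440·0.9792·0.3925·1.0000 = 169.1078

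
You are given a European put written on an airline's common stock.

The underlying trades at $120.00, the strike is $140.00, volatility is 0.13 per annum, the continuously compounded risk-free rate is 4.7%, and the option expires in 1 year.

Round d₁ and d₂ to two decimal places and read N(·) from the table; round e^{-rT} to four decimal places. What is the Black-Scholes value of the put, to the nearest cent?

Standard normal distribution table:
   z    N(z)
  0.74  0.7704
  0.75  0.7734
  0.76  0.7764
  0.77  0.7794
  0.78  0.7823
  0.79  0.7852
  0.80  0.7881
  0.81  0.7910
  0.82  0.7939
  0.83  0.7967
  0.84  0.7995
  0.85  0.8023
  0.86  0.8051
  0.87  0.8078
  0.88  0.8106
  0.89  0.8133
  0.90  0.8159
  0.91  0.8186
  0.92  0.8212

$15.47

T = 1;  σ√T = 0.1300
ln(S/K) + (r + σ²/2)T = ln(120/140) + (0.047 + 0.13²/2)·1 = -0.1542 + 0.0554 = -0.0987
d₁ = -0.0987 / 0.1300 = -0.7592 which rounds to -0.76
d₂ = d₁ − σ√T = -0.7592 − 0.1300 = -0.8892 which rounds to -0.89
e^(−rT) = e^(−0.047·1) = 0.9541
P = 140·0.9541·N(0.89) − 120·N(0.76) = 140·0.9541·0.8133 − 120·0.7764 = 108.6357 − 93.1680 = 15.4677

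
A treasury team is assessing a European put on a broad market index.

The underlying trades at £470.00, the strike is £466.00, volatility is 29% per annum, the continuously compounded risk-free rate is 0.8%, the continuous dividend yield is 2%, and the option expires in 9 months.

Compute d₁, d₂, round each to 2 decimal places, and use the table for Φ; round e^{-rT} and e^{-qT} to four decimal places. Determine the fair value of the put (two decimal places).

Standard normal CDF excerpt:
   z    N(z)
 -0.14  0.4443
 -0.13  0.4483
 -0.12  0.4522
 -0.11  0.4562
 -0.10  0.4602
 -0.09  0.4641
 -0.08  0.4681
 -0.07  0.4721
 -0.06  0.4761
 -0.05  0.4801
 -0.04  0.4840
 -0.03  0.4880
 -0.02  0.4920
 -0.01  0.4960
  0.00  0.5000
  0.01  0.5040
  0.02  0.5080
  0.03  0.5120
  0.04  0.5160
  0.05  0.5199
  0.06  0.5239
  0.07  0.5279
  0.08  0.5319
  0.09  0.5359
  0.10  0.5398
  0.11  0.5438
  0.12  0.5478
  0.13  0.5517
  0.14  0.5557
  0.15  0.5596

£46.18

σ√T = 0.29 × 0.8660 = 0.2511
d₁ = [ln(470/466) + (0.008 − 0.02 + ½·0.29²)·0.75] / (σ√T) = (0.0085 + 0.0225) / 0.2511 = 0.1238 → 0.12
d₂ = 0.1238 − 0.2511 = -0.1274 → -0.13
e^(−qT) = e^(−0.02·0.75) = 0.9851;  e^(−rT) = e^(−0.008·0.75) = 0.9940
N(−d₂) = N(0.13) = 0.5517;  N(−d₁) = N(-0.12) = 0.4522
P = 466·0.9940·0.5517 − 470·0.9851·0.4522 = 255.5496 − 209.3672 = 46.1824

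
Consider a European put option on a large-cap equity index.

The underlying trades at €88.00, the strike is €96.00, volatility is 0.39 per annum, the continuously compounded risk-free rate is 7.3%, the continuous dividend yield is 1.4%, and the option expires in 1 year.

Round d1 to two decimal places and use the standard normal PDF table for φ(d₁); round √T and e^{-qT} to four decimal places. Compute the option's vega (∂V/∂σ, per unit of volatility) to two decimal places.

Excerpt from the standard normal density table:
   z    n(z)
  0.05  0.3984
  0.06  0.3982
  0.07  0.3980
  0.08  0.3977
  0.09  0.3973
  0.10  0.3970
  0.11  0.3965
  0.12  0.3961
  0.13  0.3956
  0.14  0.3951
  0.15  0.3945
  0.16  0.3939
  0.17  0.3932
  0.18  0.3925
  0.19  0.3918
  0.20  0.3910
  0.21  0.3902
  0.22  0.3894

σ√T = 0.39 × 1.0000 = 0.3900
d₁ = [ln(88/96) + (0.073 − 0.014 + ½·0.39²)·1] / (σ√T) = (-0.0870 + 0.1351) / 0.3900 = 0.1232 ⇒ 0.12
√T = √1 = 1.0000
φ(d₁) = φ(0.12) = 0.3961
exp(−qT) = exp(−0.014·1) = 0.9861
vega = S·exp(−qT)·φ(d₁)·√T = 88·0.9861·0.3961·1.0000 = 34.3723

34.37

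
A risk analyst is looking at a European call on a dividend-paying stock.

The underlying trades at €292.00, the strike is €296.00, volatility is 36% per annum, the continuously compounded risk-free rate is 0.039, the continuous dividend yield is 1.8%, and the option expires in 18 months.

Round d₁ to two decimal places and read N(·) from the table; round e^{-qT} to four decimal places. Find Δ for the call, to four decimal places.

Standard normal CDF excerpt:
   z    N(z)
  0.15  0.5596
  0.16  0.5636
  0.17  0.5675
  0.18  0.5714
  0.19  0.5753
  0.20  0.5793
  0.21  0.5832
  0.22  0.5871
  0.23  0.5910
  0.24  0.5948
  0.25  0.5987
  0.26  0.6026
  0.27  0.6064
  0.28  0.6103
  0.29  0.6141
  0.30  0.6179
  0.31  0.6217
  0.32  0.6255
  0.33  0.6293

σ√T = 0.36·√1.5 = 0.4409
ln(S/K) + (r − q + σ²/2)T = ln(292/296) + (0.039 − 0.018 + 0.36²/2)·1.5 = -0.0136 + 0.1287 = 0.1151
d₁ = 0.1151 / 0.4409 = 0.2610 → 0.26
N(d₁) = N(0.26) = 0.6026
Δ_call = exp(−qT)·N(d₁) = 0.9734·0.6026 = 0.5866

0.5866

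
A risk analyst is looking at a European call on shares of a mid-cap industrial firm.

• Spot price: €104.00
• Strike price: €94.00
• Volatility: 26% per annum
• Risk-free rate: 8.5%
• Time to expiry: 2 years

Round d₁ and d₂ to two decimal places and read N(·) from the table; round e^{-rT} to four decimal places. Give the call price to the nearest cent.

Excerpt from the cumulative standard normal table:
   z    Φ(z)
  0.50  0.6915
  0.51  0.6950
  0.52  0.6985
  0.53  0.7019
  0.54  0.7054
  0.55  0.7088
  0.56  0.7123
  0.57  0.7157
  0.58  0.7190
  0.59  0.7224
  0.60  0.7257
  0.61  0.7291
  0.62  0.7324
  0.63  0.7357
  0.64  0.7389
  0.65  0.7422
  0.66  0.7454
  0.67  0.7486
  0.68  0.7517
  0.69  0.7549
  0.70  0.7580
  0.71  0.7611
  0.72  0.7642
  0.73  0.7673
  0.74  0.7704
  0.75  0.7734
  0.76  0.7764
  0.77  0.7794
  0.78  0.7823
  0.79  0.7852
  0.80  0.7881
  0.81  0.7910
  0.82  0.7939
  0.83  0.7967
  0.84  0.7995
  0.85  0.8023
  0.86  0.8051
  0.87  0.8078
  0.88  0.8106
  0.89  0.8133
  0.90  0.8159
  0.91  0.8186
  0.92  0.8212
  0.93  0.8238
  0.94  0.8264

€29.19

σ√T = 0.26·√2 = 0.3677
d₁ = [ln(104/94) + (0.085 + 0.26²/2)·2] / 0.3677 = [0.1011 + 0.2376] / 0.3677 = 0.9211 which rounds to 0.92
d₂ = d₁ − σ√T = 0.9211 − 0.3677 = 0.5534 which rounds to 0.55
e^(−rT) = e^(−0.085·2) = 0.8437
C = 104·N(0.92) − 94·0.8437·N(0.55) = 104·0.8212 − 94·0.8437·0.7088 = 85.4048 − 56.2134 = 29.1914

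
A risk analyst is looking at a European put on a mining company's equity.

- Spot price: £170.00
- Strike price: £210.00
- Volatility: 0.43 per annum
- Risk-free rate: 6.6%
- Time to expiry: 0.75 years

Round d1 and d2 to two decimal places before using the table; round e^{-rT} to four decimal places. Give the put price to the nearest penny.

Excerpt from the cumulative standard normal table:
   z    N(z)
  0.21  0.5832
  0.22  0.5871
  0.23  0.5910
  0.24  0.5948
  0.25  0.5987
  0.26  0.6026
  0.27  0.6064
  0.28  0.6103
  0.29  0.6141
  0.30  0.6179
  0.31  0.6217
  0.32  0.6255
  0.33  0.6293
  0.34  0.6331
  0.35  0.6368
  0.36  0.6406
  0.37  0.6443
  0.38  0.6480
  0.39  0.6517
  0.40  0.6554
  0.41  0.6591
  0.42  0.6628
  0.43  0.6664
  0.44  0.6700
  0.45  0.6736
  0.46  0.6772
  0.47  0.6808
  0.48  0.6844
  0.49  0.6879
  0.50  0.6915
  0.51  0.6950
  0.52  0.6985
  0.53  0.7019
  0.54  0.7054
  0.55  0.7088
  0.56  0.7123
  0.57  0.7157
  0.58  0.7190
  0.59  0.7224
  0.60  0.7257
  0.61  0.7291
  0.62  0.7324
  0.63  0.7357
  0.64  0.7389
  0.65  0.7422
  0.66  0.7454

£44.60

σ√T = 0.43 × 0.8660 = 0.3724
d₁ = [ln(170/210) + (0.066 + ½·0.43²)·0.75] / (σ√T) = (-0.2113 + 0.1188) / 0.3724 = -0.2483 ⇒ -0.25
d₂ = -0.2483 − 0.3724 = -0.6207 ⇒ -0.62
exp(−rT) = exp(−0.066·0.75) = 0.9517
P = 210·0.9517·N(0.62) − 170·N(0.25) = 210·0.9517·0.7324 − 170·0.5987 = 146.3753 − 101.7790 = 44.5963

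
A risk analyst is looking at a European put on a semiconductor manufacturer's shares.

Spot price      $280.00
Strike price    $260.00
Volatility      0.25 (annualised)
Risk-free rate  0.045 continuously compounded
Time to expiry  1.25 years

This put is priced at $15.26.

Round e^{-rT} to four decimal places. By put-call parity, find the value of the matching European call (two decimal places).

$49.48

exp(−rT) = exp(−0.045·1.25) = 0.9453
Put-call parity: C − P = S − K·e^(−rT) = 280 − 260·0.9453 = 280 − 245.7780 = 34.2220
C = P + (C − P) = 15.26 + (34.2220) = 49.4820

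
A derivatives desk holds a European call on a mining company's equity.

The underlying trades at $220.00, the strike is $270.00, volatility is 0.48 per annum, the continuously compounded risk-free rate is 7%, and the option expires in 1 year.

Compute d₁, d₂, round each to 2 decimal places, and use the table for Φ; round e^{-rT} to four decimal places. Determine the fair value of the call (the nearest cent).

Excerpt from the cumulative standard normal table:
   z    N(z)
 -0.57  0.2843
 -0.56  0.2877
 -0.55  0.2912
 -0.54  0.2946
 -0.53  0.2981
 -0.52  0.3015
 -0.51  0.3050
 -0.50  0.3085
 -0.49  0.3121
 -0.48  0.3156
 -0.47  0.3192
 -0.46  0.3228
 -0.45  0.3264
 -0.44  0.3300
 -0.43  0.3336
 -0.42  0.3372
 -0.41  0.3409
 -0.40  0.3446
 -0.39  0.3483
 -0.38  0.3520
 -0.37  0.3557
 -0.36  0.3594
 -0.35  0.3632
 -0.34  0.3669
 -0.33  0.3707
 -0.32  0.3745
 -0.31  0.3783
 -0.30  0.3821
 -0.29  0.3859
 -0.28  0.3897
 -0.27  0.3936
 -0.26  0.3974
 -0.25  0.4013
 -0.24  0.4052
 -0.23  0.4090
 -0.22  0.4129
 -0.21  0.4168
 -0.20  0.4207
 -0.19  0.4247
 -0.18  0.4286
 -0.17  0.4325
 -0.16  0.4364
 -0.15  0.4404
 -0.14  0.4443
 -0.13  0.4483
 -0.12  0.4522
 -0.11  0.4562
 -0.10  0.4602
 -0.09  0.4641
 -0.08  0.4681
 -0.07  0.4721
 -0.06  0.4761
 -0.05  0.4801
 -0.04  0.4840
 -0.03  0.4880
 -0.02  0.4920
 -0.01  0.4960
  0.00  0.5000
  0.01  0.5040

σ√T = 0.48 × 1.0000 = 0.4800
ln(S/K) + (r + σ²/2)T = ln(220/270) + (0.07 + 0.48²/2)·1 = -0.2048 + 0.1852 = -0.0196
d₁ = -0.0196 / 0.4800 = -0.0408 which rounds to -0.04
d₂ = d₁ − σ√T = -0.0408 − 0.4800 = -0.5208 which rounds to -0.52
e^(−rT) = e^(−0.07·1) = 0.9324
C = 220·N(-0.04) − 270·0.9324·N(-0.52) = 220·0.4840 − 270·0.9324·0.3015 = 106.4800 − 75.9020 = 30.5780

$30.58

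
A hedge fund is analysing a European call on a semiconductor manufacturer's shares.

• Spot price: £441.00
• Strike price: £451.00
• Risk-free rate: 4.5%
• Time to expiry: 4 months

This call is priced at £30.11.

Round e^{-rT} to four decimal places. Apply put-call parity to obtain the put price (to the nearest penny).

exp(−rT) = exp(−0.045·0.3333) = 0.9851
Put-call parity: C − P = S − K·e^(−rT) = 441 − 451·0.9851 = 441 − 444.2801 = -3.2801
P = C − (C − P) = 30.11 − (-3.2801) = 33.3901

£33.39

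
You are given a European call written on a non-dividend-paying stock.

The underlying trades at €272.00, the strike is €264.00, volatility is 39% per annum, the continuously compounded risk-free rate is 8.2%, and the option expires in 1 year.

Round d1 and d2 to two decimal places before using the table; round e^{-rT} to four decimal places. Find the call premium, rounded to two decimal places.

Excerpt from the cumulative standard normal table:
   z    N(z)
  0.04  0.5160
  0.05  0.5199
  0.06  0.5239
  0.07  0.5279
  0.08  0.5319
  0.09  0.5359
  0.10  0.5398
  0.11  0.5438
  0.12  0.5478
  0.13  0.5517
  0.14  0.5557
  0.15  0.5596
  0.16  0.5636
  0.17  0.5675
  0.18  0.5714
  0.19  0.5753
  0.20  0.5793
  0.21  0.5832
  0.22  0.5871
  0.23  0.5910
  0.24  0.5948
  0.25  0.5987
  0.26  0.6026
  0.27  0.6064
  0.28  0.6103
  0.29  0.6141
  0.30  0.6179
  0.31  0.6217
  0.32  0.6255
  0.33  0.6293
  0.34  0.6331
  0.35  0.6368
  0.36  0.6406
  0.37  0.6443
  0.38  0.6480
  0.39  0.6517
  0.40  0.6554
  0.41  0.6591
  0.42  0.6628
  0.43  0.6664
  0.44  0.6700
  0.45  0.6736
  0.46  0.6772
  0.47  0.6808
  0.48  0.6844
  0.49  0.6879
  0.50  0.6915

T = 1;  σ√T = 0.3900
d₁ = [ln(272/264) + (0.082 + 0.39²/2)·1] / 0.3900 = [0.0299 + 0.1581] / 0.3900 = 0.4818 ≈ 0.48
d₂ = d₁ − σ√T = 0.4818 − 0.3900 = 0.0918 ≈ 0.09
e^(−rT) = e^(−0.082·1) = 0.9213
N(d₁) = N(0.48) = 0.6844;  N(d₂) = N(0.09) = 0.5359
C = 272·0.6844 − 264·0.9213·0.5359 = 186.1568 − 130.3433 = 55.8135

€55.81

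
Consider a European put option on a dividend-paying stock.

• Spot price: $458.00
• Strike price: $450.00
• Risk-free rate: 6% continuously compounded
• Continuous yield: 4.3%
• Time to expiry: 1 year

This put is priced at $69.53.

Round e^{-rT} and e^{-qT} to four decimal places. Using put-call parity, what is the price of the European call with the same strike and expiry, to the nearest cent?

$84.44

e^(−qT) = e^(−0.043·1) = 0.9579;  e^(−rT) = e^(−0.06·1) = 0.9418
Put-call parity: C − P = S·e^(−qT) − K·e^(−rT) = 458·0.9579 − 450·0.9418 = 438.7182 − 423.8100 = 14.9082
C = P + (C − P) = 69.53 + (14.9082) = 84.4382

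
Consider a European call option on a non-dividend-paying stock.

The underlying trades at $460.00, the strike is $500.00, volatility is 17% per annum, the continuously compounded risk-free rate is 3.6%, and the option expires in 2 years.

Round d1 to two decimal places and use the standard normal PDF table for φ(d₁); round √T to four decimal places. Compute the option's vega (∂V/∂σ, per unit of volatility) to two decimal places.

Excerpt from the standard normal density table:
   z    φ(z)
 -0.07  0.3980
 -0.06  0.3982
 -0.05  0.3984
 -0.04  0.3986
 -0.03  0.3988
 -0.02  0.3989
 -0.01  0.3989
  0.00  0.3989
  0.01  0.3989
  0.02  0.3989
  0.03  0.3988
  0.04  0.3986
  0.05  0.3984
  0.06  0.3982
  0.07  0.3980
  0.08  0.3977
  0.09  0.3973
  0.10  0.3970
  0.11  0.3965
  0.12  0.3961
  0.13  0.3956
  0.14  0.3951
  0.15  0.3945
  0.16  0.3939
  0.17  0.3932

σ√T = 0.17·√2 = 0.2404
ln(S/K) + (r + σ²/2)T = ln(460/500) + (0.036 + 0.17²/2)·2 = -0.0834 + 0.1009 = 0.0175
d₁ = 0.0175 / 0.2404 = 0.0729 → 0.07
√T = √2 = 1.4142
φ(d₁) = φ(0.07) = 0.3980
vega = S·φ(d₁)·√T = 460·0.3980·1.4142 = 258.9117

258.91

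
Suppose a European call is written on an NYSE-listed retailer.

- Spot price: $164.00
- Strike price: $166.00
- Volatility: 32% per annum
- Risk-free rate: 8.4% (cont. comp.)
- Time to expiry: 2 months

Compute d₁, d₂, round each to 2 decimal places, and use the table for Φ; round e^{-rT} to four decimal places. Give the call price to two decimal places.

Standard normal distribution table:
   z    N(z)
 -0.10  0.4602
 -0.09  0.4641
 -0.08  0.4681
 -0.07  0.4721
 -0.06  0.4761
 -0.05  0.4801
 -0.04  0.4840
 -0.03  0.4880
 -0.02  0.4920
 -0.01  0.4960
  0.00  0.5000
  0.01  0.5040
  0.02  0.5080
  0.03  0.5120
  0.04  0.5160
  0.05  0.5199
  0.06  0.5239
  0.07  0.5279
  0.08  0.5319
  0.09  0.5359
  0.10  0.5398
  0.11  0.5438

σ√T = 0.32·√0.1667 = 0.1306
d₁ = [ln(164/166) + (0.084 + 0.32²/2)·0.1667] / 0.1306 = [-0.0121 + 0.0225] / 0.1306 = 0.0797 ⇒ 0.08
d₂ = d₁ − σ√T = 0.0797 − 0.1306 = -0.0509 ⇒ -0.05
exp(−rT) = exp(−0.084·0.1667) = 0.9861
N(d₁) = N(0.08) = 0.5319;  N(d₂) = N(-0.05) = 0.4801
C = 164·0.5319 − 166·0.9861·0.4801 = 87.2316 − 78.5888 = 8.6428

$8.64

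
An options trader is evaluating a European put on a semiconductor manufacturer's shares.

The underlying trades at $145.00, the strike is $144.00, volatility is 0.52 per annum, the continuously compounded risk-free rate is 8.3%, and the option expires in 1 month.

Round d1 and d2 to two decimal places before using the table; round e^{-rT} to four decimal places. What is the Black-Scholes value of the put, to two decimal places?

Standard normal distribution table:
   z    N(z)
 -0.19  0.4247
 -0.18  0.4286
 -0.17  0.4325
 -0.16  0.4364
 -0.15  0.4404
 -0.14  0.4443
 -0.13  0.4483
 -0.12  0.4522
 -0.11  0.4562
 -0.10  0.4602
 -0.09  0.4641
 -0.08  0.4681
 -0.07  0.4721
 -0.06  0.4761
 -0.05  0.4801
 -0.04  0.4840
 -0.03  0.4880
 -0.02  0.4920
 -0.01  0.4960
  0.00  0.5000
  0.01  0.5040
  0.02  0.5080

$7.65

T = 0.08333;  σ√T = 0.1501
d₁ = [ln(145/144) + (0.083 + 0.52²/2)·0.08333] / 0.1501 = [0.0069 + 0.0182] / 0.1501 = 0.1672 ≈ 0.17
d₂ = d₁ − σ√T = 0.1672 − 0.1501 = 0.0171 ≈ 0.02
exp(−rT) = exp(−0.083·0.08333) = 0.9931
P = 144·0.9931·N(-0.02) − 145·N(-0.17) = 144·0.9931·0.4920 − 145·0.4325 = 70.3591 − 62.7125 = 7.6466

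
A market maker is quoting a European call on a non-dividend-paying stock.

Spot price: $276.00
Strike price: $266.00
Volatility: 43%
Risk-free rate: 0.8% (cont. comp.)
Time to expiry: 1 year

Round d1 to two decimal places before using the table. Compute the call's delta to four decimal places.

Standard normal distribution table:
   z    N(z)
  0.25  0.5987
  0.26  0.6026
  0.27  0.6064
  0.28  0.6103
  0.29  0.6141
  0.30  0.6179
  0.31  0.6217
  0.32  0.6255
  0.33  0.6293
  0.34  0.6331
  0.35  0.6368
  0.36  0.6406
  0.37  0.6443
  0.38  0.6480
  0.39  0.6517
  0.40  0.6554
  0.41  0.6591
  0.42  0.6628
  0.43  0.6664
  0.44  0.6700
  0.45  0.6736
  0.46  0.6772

0.6255

T = 1;  σ√T = 0.4300
d₁ = [ln(276/266) + (0.008 + 0.43²/2)·1] / 0.4300 = [0.0369 + 0.1004] / 0.4300 = 0.3194 → 0.32
N(d₁) = N(0.32) = 0.6255
Δ_call = N(d₁) = 0.6255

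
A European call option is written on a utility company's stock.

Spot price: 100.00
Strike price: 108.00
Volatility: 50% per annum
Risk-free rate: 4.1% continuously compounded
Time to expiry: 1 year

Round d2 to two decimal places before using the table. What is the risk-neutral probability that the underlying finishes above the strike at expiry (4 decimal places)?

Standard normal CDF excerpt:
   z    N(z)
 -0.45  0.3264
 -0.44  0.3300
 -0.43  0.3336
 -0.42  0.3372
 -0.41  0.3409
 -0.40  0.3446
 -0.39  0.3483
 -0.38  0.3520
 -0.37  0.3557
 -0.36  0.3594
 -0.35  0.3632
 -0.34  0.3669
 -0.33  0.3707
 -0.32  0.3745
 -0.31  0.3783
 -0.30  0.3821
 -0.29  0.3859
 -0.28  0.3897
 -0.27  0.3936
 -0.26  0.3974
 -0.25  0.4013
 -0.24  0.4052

0.3745

σ√T = 0.5 × 1.0000 = 0.5000
d₁ = [ln(100/108) + (0.041 + ½·0.5²)·1] / (σ√T) = (-0.0770 + 0.1660) / 0.5000 = 0.1781 which rounds to 0.18
d₂ = 0.1781 − 0.5000 = -0.3219 which rounds to -0.32
Pr(exercise) under Q = N(d₂) = 0.3745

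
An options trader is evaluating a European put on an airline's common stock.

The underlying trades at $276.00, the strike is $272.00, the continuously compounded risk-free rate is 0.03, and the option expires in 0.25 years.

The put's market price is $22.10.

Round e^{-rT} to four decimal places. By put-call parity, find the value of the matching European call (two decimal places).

$28.14

e^(−rT) = e^(−0.03·0.25) = 0.9925
Put-call parity: C − P = S − K·e^(−rT) = 276 − 272·0.9925 = 276 − 269.9600 = 6.0400
C = P + (C − P) = 22.10 + (6.0400) = 28.1400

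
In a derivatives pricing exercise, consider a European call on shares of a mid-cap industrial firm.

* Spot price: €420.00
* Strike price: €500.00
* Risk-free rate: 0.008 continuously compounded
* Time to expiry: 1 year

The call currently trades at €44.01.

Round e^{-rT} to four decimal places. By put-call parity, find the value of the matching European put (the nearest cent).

e^(−rT) = e^(−0.008·1) = 0.9920
Put-call parity: C − P = S − K·e^(−rT) = 420 − 500·0.9920 = 420 − 496.0000 = -76.0000
P = C − (C − P) = 44.01 − (-76.0000) = 120.0100

€120.01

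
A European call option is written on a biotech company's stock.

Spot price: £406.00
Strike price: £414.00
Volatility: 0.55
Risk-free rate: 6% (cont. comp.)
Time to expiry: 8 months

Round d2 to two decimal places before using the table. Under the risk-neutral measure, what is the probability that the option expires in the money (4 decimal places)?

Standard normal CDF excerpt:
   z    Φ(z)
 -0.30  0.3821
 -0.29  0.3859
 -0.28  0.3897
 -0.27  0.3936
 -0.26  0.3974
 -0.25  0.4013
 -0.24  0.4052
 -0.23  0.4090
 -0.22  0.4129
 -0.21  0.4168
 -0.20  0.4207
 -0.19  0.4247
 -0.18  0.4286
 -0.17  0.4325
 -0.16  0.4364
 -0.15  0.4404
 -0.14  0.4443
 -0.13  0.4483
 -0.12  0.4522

σ√T = 0.55·√0.6667 = 0.4491
d₁ = [ln(406/414) + (0.06 + ½·0.55²)·0.6667] / (σ√T) = (-0.0195 + 0.1408) / 0.4491 = 0.2702 which rounds to 0.27
d₂ = 0.2702 − 0.4491 = -0.1789 which rounds to -0.18
Pr(exercise) under Q = N(d₂) = 0.4286

0.4286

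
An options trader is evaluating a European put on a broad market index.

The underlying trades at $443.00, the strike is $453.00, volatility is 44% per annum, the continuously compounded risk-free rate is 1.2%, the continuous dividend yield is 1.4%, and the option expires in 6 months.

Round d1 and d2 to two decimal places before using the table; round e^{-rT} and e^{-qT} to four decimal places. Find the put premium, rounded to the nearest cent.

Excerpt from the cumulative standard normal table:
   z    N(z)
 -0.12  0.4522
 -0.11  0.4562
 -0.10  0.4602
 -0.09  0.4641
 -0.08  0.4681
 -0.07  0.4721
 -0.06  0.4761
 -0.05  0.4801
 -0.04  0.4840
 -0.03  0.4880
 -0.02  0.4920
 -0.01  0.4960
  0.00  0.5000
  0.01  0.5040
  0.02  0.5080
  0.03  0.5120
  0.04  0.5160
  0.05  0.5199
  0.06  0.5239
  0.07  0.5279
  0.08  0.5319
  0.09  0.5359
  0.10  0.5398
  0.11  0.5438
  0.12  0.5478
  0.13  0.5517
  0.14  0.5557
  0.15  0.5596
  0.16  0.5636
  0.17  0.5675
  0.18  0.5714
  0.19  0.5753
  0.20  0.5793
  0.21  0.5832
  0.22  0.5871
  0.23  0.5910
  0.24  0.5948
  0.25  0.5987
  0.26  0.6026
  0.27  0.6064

σ√T = 0.44·√0.5 = 0.3111
ln(S/K) + (r − q + σ²/2)T = ln(443/453) + (0.012 − 0.014 + 0.44²/2)·0.5 = -0.0223 + 0.0474 = 0.0251
d₁ = 0.0251 / 0.3111 = 0.0806 ≈ 0.08
d₂ = d₁ − σ√T = 0.0806 − 0.3111 = -0.2305 ≈ -0.23
e^(−qT) = e^(−0.014·0.5) = 0.9930;  e^(−rT) = e^(−0.012·0.5) = 0.9940
P = 453·0.9940·N(0.23) − 443·0.9930·N(-0.08) = 453·0.9940·0.5910 − 443·0.9930·0.4681 = 266.1167 − 205.9167 = 60.1999

$60.20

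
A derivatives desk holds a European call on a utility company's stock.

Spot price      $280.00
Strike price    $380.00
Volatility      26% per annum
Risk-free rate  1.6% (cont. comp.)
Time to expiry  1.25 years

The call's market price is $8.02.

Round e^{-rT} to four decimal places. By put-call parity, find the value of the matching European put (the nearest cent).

exp(−rT) = exp(−0.016·1.25) = 0.9802
Put-call parity: C − P = S − K·e^(−rT) = 280 − 380·0.9802 = 280 − 372.4760 = -92.4760
P = C − (C − P) = 8.02 − (-92.4760) = 100.4960

$100.50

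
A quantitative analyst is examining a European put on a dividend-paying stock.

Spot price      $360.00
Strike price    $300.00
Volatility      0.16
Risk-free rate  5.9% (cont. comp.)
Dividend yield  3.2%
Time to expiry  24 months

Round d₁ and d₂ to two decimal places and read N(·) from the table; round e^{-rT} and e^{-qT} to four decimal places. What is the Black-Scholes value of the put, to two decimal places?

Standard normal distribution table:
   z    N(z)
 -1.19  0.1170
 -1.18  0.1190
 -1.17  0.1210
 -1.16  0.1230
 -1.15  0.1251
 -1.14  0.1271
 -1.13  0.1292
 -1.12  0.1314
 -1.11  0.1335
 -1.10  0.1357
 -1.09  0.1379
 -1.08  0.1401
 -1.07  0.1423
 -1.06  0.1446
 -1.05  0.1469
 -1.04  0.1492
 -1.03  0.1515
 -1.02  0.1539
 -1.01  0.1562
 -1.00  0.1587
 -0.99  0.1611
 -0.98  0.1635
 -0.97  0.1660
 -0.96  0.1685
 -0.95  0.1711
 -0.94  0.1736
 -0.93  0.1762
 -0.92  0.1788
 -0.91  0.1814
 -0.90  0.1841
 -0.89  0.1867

$5.44

σ√T = 0.16 × 1.4142 = 0.2263
ln(S/K) + (r − q + σ²/2)T = ln(360/300) + (0.059 − 0.032 + 0.16²/2)·2 = 0.1823 + 0.0796 = 0.2619
d₁ = 0.2619 / 0.2263 = 1.1575 ⇒ 1.16
d₂ = d₁ − σ√T = 1.1575 − 0.2263 = 0.9313 ⇒ 0.93
exp(−qT) = exp(−0.032·2) = 0.9380;  exp(−rT) = exp(−0.059·2) = 0.8887
N(−d₂) = N(-0.93) = 0.1762;  N(−d₁) = N(-1.16) = 0.1230
P = 300·0.8887·0.1762 − 360·0.9380·0.1230 = 46.9767 − 41.5346 = 5.4420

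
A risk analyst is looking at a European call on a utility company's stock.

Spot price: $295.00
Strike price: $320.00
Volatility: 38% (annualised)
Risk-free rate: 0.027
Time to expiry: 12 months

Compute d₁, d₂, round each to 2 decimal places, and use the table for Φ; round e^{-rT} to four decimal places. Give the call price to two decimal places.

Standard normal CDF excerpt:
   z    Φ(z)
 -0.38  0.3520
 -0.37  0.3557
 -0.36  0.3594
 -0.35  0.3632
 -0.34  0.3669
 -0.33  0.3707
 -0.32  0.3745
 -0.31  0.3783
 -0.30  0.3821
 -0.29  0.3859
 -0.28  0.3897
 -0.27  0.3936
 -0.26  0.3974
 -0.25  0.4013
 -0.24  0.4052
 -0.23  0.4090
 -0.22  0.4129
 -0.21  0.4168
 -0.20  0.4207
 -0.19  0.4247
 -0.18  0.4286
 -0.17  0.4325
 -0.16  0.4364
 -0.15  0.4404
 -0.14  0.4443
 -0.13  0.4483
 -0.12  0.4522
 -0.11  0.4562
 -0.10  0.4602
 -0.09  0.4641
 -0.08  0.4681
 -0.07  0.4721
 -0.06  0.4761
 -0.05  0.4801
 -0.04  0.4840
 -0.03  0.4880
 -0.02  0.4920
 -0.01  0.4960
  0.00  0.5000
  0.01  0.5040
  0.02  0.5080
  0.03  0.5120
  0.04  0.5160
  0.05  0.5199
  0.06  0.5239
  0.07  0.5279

T = 1;  σ√T = 0.3800
d₁ = [ln(295/320) + (0.027 + ½·0.38²)·1] / (σ√T) = (-0.0813 + 0.0992) / 0.3800 = 0.0470 ⇒ 0.05
d₂ = 0.0470 − 0.3800 = -0.3330 ⇒ -0.33
exp(−rT) = exp(−0.027·1) = 0.9734
C = 295·N(0.05) − 320·0.9734·N(-0.33) = 295·0.5199 − 320·0.9734·0.3707 = 153.3705 − 115.4686 = 37.9019

$37.90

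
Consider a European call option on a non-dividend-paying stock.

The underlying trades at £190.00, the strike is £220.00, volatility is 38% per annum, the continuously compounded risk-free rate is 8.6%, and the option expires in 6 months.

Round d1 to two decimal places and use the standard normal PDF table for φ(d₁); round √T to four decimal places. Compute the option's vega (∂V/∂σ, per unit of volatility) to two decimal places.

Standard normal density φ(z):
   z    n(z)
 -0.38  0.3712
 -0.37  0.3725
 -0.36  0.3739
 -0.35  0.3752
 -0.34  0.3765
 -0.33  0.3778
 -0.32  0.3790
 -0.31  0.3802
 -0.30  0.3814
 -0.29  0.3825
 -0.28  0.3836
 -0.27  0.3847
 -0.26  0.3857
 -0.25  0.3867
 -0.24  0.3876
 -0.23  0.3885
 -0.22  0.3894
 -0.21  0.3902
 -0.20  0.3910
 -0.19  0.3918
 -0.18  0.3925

51.95

σ√T = 0.38·√0.5 = 0.2687
d₁ = [ln(190/220) + (0.086 + 0.38²/2)·0.5] / 0.2687 = [-0.1466 + 0.0791] / 0.2687 = -0.2512 ⇒ -0.25
√T = √0.5 = 0.7071
φ(d₁) = φ(-0.25) = 0.3867
vega = S·φ(d₁)·√T = 190·0.3867·0.7071 = 51.9528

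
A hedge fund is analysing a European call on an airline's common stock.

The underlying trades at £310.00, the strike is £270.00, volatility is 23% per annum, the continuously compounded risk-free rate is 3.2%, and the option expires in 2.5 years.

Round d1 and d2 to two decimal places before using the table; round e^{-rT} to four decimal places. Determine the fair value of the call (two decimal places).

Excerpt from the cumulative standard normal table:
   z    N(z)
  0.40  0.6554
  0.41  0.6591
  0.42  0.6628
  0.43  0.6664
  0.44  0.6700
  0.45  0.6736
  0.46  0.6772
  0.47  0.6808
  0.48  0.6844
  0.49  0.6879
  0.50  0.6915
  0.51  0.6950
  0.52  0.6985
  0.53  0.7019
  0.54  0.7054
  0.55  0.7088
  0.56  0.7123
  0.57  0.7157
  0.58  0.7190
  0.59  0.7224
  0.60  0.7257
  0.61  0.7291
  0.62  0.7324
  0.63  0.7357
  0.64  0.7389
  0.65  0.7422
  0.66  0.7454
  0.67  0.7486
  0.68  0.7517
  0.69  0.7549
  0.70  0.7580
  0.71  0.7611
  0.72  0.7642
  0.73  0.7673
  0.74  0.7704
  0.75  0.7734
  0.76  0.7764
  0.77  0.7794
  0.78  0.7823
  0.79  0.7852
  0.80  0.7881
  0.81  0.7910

£77.32

σ√T = 0.23·√2.5 = 0.3637
ln(S/K) + (r + σ²/2)T = ln(310/270) + (0.032 + 0.23²/2)·2.5 = 0.1382 + 0.1461 = 0.2843
d₁ = 0.2843 / 0.3637 = 0.7817 → 0.78
d₂ = d₁ − σ√T = 0.7817 − 0.3637 = 0.4180 → 0.42
exp(−rT) = exp(−0.032·2.5) = 0.9231
N(d₁) = N(0.78) = 0.7823;  N(d₂) = N(0.42) = 0.6628
C = 310·0.7823 − 270·0.9231·0.6628 = 242.5130 − 165.1943 = 77.3187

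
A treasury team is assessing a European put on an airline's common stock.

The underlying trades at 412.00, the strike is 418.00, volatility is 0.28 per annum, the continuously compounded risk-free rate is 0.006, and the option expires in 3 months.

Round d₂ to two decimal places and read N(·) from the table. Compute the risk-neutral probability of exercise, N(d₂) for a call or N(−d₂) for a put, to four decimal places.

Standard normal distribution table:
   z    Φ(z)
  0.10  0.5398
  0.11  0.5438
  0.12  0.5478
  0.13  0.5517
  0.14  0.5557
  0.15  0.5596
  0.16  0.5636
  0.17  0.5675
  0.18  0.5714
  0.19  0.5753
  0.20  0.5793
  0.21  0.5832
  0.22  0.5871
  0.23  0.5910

0.5636

T = 0.25;  σ√T = 0.1400
d₁ = [ln(412/418) + (0.006 + ½·0.28²)·0.25] / (σ√T) = (-0.0145 + 0.0113) / 0.1400 = -0.0226 → -0.02
d₂ = -0.0226 − 0.1400 = -0.1626 → -0.16
Risk-neutral Pr[S_T < K] = N(−d₂) = N(0.16) = 0.5636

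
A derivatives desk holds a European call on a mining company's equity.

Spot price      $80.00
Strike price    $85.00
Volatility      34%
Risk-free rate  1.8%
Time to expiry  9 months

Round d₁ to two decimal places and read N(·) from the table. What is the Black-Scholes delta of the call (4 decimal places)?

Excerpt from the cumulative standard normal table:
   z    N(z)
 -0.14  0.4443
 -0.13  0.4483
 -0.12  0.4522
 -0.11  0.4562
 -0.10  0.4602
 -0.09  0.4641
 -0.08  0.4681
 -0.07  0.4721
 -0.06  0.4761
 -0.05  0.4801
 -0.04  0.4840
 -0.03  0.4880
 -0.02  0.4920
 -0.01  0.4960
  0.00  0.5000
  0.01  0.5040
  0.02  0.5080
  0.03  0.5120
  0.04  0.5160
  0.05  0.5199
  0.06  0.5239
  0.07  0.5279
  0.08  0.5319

0.4960

σ√T = 0.34·√0.75 = 0.2944
ln(S/K) + (r + σ²/2)T = ln(80/85) + (0.018 + 0.34²/2)·0.75 = -0.0606 + 0.0569 = -0.0038
d₁ = -0.0038 / 0.2944 = -0.0128 → -0.01
N(d₁) = N(-0.01) = 0.4960
Δ_call = N(d₁) = 0.4960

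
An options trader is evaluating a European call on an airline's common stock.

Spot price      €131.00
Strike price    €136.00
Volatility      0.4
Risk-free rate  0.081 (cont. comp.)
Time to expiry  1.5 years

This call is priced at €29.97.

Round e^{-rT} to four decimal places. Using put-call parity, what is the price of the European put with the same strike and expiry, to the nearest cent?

exp(−rT) = exp(−0.081·1.5) = 0.8856
Put-call parity: C − P = S − K·e^(−rT) = 131 − 136·0.8856 = 131 − 120.4416 = 10.5584
P = C − (C − P) = 29.97 − (10.5584) = 19.4116

€19.41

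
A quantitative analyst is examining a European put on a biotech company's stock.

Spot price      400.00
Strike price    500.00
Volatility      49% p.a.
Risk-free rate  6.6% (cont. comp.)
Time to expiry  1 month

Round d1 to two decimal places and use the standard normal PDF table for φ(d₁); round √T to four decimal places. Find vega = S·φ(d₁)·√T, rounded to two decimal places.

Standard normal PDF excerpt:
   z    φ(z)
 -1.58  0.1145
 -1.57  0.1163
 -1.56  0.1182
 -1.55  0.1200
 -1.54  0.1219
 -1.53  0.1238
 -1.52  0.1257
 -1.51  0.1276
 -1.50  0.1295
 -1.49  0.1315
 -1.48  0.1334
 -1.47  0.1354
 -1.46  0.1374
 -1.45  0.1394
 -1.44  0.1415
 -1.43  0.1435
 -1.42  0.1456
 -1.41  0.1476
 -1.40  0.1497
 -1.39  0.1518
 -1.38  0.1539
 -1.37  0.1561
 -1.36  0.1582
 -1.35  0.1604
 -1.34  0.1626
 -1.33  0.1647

15.64

σ√T = 0.49·√0.08333 = 0.1415
d₁ = [ln(400/500) + (0.066 + 0.49²/2)·0.08333] / 0.1415 = [-0.2231 + 0.0155] / 0.1415 = -1.4679 which rounds to -1.47
√T = √0.08333 = 0.2887
φ(d₁) = φ(-1.47) = 0.1354
vega = S·φ(d₁)·√T = 400·0.1354·0.2887 = 15.6360
(The call has the same vega.)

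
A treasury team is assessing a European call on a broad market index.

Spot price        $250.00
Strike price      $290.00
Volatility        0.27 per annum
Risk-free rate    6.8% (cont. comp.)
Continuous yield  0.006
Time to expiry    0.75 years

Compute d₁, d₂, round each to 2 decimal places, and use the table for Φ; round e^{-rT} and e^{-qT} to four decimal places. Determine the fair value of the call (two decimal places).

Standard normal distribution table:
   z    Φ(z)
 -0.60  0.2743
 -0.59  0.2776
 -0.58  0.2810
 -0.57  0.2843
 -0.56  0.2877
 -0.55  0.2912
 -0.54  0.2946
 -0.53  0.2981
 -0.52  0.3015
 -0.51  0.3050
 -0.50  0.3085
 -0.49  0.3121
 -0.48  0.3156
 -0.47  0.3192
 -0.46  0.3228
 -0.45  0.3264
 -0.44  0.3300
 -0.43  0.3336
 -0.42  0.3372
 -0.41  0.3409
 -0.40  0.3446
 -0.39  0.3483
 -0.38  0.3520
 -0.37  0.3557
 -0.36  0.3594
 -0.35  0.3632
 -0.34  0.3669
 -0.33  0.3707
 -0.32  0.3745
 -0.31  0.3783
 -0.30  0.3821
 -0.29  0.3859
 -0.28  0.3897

σ√T = 0.27 × 0.8660 = 0.2338
d₁ = [ln(250/290) + (0.068 − 0.006 + 0.27²/2)·0.75] / 0.2338 = [-0.1484 + 0.0738] / 0.2338 = -0.3190 which rounds to -0.32
d₂ = d₁ − σ√T = -0.3190 − 0.2338 = -0.5528 which rounds to -0.55
e^(−qT) = e^(−0.006·0.75) = 0.9955;  e^(−rT) = e^(−0.068·0.75) = 0.9503
N(d₁) = N(-0.32) = 0.3745;  N(d₂) = N(-0.55) = 0.2912
C = 250·0.9955·0.3745 − 290·0.9503·0.2912 = 93.2037 − 80.2509 = 12.9528

$12.95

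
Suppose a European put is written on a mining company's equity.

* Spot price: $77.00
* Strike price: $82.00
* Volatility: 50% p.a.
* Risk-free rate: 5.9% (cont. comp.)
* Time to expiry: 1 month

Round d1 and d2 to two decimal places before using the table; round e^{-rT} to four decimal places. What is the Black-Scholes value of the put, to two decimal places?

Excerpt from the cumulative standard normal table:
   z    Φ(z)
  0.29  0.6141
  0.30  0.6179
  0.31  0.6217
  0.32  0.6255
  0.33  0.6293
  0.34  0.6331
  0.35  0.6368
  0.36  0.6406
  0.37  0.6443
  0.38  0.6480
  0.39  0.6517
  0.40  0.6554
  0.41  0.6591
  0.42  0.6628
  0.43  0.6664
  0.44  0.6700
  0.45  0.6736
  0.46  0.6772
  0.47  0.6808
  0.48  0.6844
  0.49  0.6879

σ√T = 0.5 × 0.2887 = 0.1443
d₁ = [ln(77/82) + (0.059 + 0.5²/2)·0.08333] / 0.1443 = [-0.0629 + 0.0153] / 0.1443 = -0.3296 ≈ -0.33
d₂ = d₁ − σ√T = -0.3296 − 0.1443 = -0.4740 ≈ -0.47
e^(−rT) = e^(−0.059·0.08333) = 0.9951
N(−d₂) = N(0.47) = 0.6808;  N(−d₁) = N(0.33) = 0.6293
P = 82·0.9951·0.6808 − 77·0.6293 = 55.5521 − 48.4561 = 7.0960

$7.10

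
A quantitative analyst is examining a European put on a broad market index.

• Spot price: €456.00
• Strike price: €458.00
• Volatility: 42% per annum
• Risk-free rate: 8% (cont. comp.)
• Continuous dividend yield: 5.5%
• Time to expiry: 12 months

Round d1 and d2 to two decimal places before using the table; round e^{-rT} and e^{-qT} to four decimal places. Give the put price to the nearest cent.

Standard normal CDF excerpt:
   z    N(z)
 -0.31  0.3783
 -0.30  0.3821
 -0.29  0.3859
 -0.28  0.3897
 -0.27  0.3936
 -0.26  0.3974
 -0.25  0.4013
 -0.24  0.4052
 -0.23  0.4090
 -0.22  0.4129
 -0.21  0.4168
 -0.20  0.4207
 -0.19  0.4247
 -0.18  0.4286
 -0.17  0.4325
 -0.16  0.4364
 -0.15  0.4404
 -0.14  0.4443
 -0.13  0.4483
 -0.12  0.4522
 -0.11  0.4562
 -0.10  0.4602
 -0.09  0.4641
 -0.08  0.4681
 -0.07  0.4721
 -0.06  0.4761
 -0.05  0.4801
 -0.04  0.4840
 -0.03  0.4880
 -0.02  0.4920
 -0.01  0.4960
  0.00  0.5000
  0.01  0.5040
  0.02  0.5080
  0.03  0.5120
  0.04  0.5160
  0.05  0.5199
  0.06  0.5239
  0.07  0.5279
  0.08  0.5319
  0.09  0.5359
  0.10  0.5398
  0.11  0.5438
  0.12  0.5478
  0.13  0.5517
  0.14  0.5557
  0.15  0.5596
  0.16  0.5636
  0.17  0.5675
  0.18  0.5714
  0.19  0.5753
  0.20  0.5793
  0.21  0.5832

€66.76

σ√T = 0.42 × 1.0000 = 0.4200
ln(S/K) + (r − q + σ²/2)T = ln(456/458) + (0.08 − 0.055 + 0.42²/2)·1 = -0.0044 + 0.1132 = 0.1088
d₁ = 0.1088 / 0.4200 = 0.2591 ⇒ 0.26
d₂ = d₁ − σ√T = 0.2591 − 0.4200 = -0.1609 ⇒ -0.16
e^(−qT) = e^(−0.055·1) = 0.9465;  e^(−rT) = e^(−0.08·1) = 0.9231
P = 458·0.9231·N(0.16) − 456·0.9465·N(-0.26) = 458·0.9231·0.5636 − 456·0.9465·0.3974 = 238.2787 − 171.5194 = 66.7593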